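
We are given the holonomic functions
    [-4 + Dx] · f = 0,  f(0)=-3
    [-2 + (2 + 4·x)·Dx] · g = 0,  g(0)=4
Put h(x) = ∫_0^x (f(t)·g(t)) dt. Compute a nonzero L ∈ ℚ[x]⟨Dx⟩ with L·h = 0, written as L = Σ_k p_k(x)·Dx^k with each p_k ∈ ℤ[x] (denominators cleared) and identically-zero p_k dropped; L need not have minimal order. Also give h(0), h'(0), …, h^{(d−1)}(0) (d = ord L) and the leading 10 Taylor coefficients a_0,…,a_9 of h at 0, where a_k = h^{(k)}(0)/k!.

f: a_k = -3, -12, -24, -32, -32, -128/5, -256/15, -1024/105, -512/105, -2048/945, …
g: a_k = 4, 4, -2, 2, -5/2, 7/2, -21/4, 33/4, -429/32, 715/32, …
Sym-product of L_f,L_g gives L₀ (≤ ord 1).
Integrate: L := L₀·Dx.
L = (-5 - 8·x)·Dx + (1 + 2·x)·Dx^2  (order 2).
h: a_k = 0, -12, -30, -46, -103/2, -449/10, -1949/60, -1643/84, -36047/3360, -135617/30240, …
ICs: h(0) = 0, h′(0) = -12.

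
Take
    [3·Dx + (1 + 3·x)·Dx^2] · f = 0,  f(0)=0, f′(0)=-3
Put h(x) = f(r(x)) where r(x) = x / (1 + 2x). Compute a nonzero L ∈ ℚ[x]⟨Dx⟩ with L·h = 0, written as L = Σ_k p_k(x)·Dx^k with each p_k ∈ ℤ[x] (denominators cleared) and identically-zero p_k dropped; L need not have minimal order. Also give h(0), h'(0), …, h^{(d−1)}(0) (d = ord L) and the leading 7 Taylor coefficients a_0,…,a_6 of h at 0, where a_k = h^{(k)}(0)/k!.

L = (7 + 20·x)·Dx + (1 + 7·x + 10·x^2)·Dx^2  (order 2).
h: a_k = 0, -3, 21/2, -39, 609/4, -3093/5, 5187/2, …
ICs: h(0) = 0, h′(0) = -3.

f: a_k = 0, -3, 9/2, -9, 81/4, -243/5, 243/2, …
f∘r: x↦r, Dx↦Dx/r' in L_f ⇒ L₀.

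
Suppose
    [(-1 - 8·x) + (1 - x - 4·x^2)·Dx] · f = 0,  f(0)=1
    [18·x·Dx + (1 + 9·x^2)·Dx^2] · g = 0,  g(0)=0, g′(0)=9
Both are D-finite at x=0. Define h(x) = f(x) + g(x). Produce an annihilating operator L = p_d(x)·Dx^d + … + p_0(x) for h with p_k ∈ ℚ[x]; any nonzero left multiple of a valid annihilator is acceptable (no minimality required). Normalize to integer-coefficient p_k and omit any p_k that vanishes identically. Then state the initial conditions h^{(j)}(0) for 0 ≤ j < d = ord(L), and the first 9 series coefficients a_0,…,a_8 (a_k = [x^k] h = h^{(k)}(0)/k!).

L = (-90 + 360·x + 6462·x^2 + 14688·x^3 + 63936·x^4 + 31104·x^6)·Dx + (36 + 294·x + 324·x^2 + 3198·x^3 + 13680·x^4 + 46080·x^5 + 3888·x^6 + 31104·x^7)·Dx^2 + (-5 - 16·x - 160·x^2 + 96·x^3 - 555·x^4 + 2304·x^5 + 4896·x^6 + 1296·x^7 + 5184·x^8)·Dx^3  (order 3).
h: a_k = 1, 10, 5, -18, 29, 1054/5, 181, -3474/7, 1165, …
ICs: h(0) = 1, h′(0) = 10, h′′(0) = 10.

f: a_k = 1, 1, 5, 9, 29, 65, 181, 441, 1165, …
g: a_k = 0, 9, 0, -27, 0, 729/5, 0, -6561/7, 0, …
Weyl lclm of L_f,L_g ⇒ L₀ (ord ≤ 3).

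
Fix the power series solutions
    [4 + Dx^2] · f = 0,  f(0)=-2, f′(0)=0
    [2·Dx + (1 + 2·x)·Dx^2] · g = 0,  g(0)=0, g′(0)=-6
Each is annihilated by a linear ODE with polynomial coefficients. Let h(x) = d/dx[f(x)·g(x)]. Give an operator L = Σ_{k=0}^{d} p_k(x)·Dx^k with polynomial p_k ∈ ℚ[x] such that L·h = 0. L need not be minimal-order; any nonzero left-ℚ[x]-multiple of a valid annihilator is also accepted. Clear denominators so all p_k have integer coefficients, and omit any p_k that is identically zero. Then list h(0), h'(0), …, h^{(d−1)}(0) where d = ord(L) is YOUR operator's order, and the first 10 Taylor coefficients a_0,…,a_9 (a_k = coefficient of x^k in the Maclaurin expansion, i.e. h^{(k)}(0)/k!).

f: a_k = -2, 0, 4, 0, -4/3, 0, 8/45, 0, -4/315, 0, …
g: a_k = 0, -6, 6, -8, 12, -96/5, 32, -384/7, 96, -512/3, …
Product ⇒ symmetric product L₀, ord ≤ 4.
h₀' ⇒ L via d/dx closure of L₀.
L = (-400 - 1408·x - 2688·x^2 + 1536·x^3 + 11008·x^4 + 12288·x^5 + 4096·x^6) + (-192 - 512·x + 640·x^2 + 3840·x^3 + 5120·x^4 + 2048·x^5)·Dx + (-112 - 352·x - 224·x^2 + 2304·x^3 + 6272·x^4 + 6144·x^5 + 2048·x^6)·Dx^2 + (-48 - 128·x + 160·x^2 + 960·x^3 + 1280·x^4 + 512·x^5)·Dx^3 + (-3 + 112·x^2 + 480·x^3 + 880·x^4 + 768·x^5 + 256·x^6)·Dx^4  (order 4).
h: a_k = 12, -24, -24, 0, 72, -144, 1488/5, -9472/15, 9208/7, -56912/21, …
ICs: h(0) = 12, h′(0) = -24, h′′(0) = -48, h′′′(0) = 0.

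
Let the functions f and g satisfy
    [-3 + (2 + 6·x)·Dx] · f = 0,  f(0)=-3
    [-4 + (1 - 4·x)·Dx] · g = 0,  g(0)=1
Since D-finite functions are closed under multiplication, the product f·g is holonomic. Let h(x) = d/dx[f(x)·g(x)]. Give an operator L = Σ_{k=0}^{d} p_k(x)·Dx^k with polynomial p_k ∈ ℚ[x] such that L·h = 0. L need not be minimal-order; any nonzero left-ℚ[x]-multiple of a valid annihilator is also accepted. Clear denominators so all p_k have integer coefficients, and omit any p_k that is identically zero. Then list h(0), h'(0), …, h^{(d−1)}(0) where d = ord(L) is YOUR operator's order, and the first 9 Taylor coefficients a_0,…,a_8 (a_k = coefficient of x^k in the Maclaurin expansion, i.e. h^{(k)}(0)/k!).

L = (167 + 792·x + 432·x^2) + (-22 - 2·x + 288·x^2 + 288·x^3)·Dx  (order 1).
h: a_k = -33/2, -501/4, -12267/16, -129633/32, -5210835/256, -49886235/512, -932725311/2048, -8519330265/4096, -613771759395/65536, …
ICs: h(0) = -33/2.

f: a_k = -3, -9/2, 27/8, -81/16, 1215/128, -5103/256, 45927/1024, -216513/2048, 8444007/32768, …
g: a_k = 1, 4, 16, 64, 256, 1024, 4096, 16384, 65536, …
Product ⇒ symmetric product L₀, ord ≤ 1.
Differentiate: ansatz ord ≤ ord L₀ ⇒ L.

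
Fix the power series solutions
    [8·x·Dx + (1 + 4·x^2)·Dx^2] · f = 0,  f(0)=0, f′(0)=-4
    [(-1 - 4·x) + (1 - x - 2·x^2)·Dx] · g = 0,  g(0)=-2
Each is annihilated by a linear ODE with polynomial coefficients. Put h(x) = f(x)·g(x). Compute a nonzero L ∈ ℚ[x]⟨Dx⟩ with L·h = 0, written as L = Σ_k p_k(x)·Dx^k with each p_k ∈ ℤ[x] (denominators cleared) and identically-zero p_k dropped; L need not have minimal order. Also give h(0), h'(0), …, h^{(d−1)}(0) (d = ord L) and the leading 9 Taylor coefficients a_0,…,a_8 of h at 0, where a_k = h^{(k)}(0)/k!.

f: a_k = 0, -4, 0, 16/3, 0, -64/5, 0, 256/7, 0, …
g: a_k = -2, -2, -6, -10, -22, -42, -86, -170, -342, …
h₀=f·g: eliminate ⇒ L₀, order ≤ 2·1.
L = (4 + 8·x + 48·x^2) + (2 + 16·x^2 + 48·x^3)·Dx + (-1 + x - 2·x^2 + 4·x^3 + 8·x^4)·Dx^2  (order 2).
h: a_k = 0, 8, 8, 40/3, 88/3, 408/5, 2104/15, 24184/105, 3576/7, …
ICs: h(0) = 0, h′(0) = 8.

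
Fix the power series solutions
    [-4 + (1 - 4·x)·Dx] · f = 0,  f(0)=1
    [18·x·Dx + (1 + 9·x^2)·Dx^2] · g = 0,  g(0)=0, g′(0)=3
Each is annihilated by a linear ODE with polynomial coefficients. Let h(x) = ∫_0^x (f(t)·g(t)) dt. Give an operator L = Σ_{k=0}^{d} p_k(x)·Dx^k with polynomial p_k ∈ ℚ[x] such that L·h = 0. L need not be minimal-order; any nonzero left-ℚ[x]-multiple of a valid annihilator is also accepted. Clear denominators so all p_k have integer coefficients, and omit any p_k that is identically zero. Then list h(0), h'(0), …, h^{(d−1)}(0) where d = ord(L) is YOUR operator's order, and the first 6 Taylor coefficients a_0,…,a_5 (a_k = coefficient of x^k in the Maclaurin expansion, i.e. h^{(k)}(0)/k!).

L = 72·x·Dx + (8 - 18·x + 144·x^2)·Dx^2 + (-1 + 4·x - 9·x^2 + 36·x^3)·Dx^3  (order 3).
h: a_k = 0, 0, 3/2, 4, 39/4, 156/5, …
ICs: h(0) = 0, h′(0) = 0, h′′(0) = 3.

f: a_k = 1, 4, 16, 64, 256, 1024, …
g: a_k = 0, 3, 0, -9, 0, 243/5, …
L₀ := L_f ⊗_s L_g (sym. prod.), ord ≤ 2.
h=∫h₀ ⇒ L = L₀·Dx.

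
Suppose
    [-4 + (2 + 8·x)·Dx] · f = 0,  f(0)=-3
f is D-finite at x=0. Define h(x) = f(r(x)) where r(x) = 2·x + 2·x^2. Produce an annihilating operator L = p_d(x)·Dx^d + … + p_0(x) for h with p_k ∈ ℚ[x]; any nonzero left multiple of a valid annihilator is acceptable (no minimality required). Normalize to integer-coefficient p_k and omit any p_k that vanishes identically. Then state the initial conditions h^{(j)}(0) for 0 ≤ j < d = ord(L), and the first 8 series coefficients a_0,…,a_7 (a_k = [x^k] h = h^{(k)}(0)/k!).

f: a_k = -3, -6, 6, -12, 30, -84, 252, -792, …
f∘r: x↦r, Dx↦Dx/r' in L_f ⇒ L₀.
L = (-4 - 8·x) + (1 + 8·x + 8·x^2)·Dx  (order 1).
h: a_k = -3, -12, 12, -48, 216, -1056, 5472, -29568, …
ICs: h(0) = -3.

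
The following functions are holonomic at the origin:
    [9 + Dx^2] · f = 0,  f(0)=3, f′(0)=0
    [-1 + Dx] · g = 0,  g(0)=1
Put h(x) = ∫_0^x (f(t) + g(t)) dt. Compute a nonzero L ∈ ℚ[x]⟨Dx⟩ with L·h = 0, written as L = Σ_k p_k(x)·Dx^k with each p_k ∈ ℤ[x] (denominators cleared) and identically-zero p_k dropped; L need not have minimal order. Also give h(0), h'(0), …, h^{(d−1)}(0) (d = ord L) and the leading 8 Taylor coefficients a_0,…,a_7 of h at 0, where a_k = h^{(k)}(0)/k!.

f: a_k = 3, 0, -27/2, 0, 81/8, 0, -243/80, 0, …
g: a_k = 1, 1, 1/2, 1/6, 1/24, 1/120, 1/720, 1/5040, …
Weyl lclm of L_f,L_g ⇒ L₀ (ord ≤ 3).
∫: right-multiply L₀ by Dx.
L = -9·Dx + 9·Dx^2 - Dx^3 + Dx^4  (order 4).
h: a_k = 0, 4, 1/2, -13/3, 1/24, 61/30, 1/720, -1093/2520, …
ICs: h(0) = 0, h′(0) = 4, h′′(0) = 1, h′′′(0) = -26.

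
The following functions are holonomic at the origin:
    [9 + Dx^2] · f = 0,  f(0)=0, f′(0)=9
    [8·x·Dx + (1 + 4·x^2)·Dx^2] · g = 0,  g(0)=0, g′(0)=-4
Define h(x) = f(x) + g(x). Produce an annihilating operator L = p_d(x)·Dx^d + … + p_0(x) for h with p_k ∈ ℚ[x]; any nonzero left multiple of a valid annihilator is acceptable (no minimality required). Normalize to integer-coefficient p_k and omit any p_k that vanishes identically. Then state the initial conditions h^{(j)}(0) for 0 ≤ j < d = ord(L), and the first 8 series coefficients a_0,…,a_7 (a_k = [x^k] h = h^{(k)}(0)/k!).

L = (-2808·x + 19008·x^3 + 10368·x^5)·Dx + (9 + 1548·x^2 + 7344·x^4 + 5184·x^6)·Dx^2 + (-312·x + 2112·x^3 + 1152·x^5)·Dx^3 + (1 + 172·x^2 + 816·x^4 + 576·x^6)·Dx^4  (order 4).
h: a_k = 0, 5, 0, -49/6, 0, -269/40, 0, 19751/560, …
ICs: h(0) = 0, h′(0) = 5, h′′(0) = 0, h′′′(0) = -49.

f: a_k = 0, 9, 0, -27/2, 0, 243/40, 0, -729/560, …
g: a_k = 0, -4, 0, 16/3, 0, -64/5, 0, 256/7, …
L₀ := lclm(L_f,L_g); ord L₀ ≤ 2+2.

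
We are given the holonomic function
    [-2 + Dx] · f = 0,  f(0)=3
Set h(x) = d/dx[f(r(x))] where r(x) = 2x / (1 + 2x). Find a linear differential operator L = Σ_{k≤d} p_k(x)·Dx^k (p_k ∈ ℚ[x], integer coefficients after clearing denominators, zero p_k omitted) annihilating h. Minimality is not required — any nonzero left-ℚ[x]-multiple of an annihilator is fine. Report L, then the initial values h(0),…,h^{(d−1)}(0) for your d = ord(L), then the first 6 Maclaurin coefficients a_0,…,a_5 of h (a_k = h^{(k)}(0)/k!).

L = -8·x + (-1 - 4·x - 4·x^2)·Dx  (order 1).
h: a_k = 12, 0, -48, 128, -192, 512/5, …
ICs: h(0) = 12.

f: a_k = 3, 6, 6, 4, 2, 4/5, …
Substitute x→r, Dx→(1/r')Dx; clear ⇒ L₀.
h=h₀': d/dx-closure on L₀ ⇒ L.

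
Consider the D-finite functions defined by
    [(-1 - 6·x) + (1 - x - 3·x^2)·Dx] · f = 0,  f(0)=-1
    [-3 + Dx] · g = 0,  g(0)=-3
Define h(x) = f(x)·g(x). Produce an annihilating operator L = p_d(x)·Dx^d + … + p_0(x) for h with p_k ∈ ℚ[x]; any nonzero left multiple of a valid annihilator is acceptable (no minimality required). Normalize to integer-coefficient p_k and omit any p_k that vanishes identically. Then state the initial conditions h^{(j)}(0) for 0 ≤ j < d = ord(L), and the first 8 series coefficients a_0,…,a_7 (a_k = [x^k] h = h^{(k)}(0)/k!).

f: a_k = -1, -1, -4, -7, -19, -40, -97, -217, …
g: a_k = -3, -9, -27/2, -27/2, -81/8, -243/40, -243/80, -729/560, …
Sym-product of L_f,L_g gives L₀ (≤ ord 1).
L = (4 + 3·x - 9·x^2) + (-1 + x + 3·x^2)·Dx  (order 1).
h: a_k = 3, 12, 69/2, 84, 1581/8, 4557/10, 84129/80, 169401/70, …
ICs: h(0) = 3.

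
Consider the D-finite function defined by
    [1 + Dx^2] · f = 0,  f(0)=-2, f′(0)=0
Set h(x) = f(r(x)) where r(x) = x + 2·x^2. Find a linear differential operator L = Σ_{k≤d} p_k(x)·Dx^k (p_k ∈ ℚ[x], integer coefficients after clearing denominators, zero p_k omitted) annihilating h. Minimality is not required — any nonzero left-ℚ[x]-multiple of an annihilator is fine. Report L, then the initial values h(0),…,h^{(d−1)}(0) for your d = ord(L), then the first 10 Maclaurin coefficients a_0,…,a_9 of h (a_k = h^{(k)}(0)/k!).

L = (1 + 12·x + 48·x^2 + 64·x^3) - 4·Dx + (1 + 4·x)·Dx^2  (order 2).
h: a_k = -2, 0, 1, 4, 47/12, -2/3, -719/360, -79/30, -23521/20160, 559/1260, …
ICs: h(0) = -2, h′(0) = 0.

f: a_k = -2, 0, 1, 0, -1/12, 0, 1/360, 0, -1/20160, 0, …
L₀ from L_f via x↦r, Dx↦r'^{-1}Dx.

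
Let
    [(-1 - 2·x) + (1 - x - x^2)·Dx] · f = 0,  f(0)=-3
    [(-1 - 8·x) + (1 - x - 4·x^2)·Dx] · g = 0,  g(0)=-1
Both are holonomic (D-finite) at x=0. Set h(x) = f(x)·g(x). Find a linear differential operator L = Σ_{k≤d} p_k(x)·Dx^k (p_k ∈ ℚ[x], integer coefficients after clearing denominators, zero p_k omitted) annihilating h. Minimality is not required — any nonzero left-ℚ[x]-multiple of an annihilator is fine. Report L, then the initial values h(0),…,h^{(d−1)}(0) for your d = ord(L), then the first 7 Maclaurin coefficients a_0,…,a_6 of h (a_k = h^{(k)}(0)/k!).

L = (-2 - 8·x + 15·x^2 + 16·x^3) + (1 - 2·x - 4·x^2 + 5·x^3 + 4·x^4)·Dx  (order 1).
h: a_k = 3, 6, 24, 57, 168, 420, 1131, …
ICs: h(0) = 3.

f: a_k = -3, -3, -6, -9, -15, -24, -39, …
g: a_k = -1, -1, -5, -9, -29, -65, -181, …
L₀ := L_f ⊗_s L_g (sym. prod.), ord ≤ 1.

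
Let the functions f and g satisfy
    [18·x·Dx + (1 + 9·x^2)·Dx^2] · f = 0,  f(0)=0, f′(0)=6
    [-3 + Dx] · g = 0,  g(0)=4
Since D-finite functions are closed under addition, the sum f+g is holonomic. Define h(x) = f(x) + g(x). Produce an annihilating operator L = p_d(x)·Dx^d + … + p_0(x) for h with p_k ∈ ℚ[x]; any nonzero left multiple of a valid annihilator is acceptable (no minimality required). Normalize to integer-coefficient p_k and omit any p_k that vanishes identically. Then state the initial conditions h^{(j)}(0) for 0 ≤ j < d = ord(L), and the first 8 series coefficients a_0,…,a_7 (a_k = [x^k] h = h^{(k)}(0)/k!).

f: a_k = 0, 6, 0, -18, 0, 486/5, 0, -4374/7, …
g: a_k = 4, 12, 18, 18, 27/2, 81/10, 81/20, 243/140, …
L₀ := lclm(L_f,L_g); ord L₀ ≤ 2+1.
L = (18 - 108·x - 162·x^2)·Dx + (-9 + 27·x + 27·x^2 - 81·x^3)·Dx^2 + (1 + 3·x + 9·x^2 + 27·x^3)·Dx^3  (order 3).
h: a_k = 4, 18, 18, 0, 27/2, 1053/10, 81/20, -87237/140, …
ICs: h(0) = 4, h′(0) = 18, h′′(0) = 36.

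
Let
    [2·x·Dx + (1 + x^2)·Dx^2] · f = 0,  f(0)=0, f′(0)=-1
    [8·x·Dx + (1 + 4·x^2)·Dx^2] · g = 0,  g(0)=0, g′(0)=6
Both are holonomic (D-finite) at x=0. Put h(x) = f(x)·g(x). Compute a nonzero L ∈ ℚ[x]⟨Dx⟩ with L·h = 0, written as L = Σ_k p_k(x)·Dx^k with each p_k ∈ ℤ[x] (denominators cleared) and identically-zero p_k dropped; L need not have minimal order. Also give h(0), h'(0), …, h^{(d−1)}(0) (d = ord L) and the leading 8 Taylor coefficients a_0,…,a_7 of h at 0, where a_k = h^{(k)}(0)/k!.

L = (-96·x - 800·x^3 - 1024·x^5 + 640·x^7 + 1536·x^9)·Dx + (-20 - 412·x^2 - 1440·x^4 - 896·x^6 + 2240·x^8 + 2304·x^10)·Dx^2 + (-40·x - 280·x^3 - 480·x^5 + 272·x^7 + 1280·x^9 + 768·x^11)·Dx^3 + (-1 - 10·x^2 - 29·x^4 + 116·x^8 + 160·x^10 + 64·x^12)·Dx^4  (order 4).
h: a_k = 0, 0, -6, 0, 10, 0, -346/15, 0, …
ICs: h(0) = 0, h′(0) = 0, h′′(0) = -12, h′′′(0) = 0.

f: a_k = 0, -1, 0, 1/3, 0, -1/5, 0, 1/7, …
g: a_k = 0, 6, 0, -8, 0, 96/5, 0, -384/7, …
Product ⇒ symmetric product L₀, ord ≤ 4.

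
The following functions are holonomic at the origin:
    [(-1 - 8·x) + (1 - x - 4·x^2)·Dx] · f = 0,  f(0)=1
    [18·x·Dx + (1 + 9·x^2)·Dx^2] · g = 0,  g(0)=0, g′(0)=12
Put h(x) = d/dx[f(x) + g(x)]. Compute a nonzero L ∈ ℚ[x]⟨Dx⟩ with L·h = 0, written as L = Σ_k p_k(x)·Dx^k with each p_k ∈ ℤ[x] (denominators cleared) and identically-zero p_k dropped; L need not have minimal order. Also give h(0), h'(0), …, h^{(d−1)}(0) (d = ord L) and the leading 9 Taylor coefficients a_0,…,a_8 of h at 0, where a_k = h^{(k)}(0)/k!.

f: a_k = 1, 1, 5, 9, 29, 65, 181, 441, 1165, …
g: a_k = 0, 12, 0, -36, 0, 972/5, 0, -8748/7, 0, …
h₀=f+g: left-lcm gives L₀, ord ≤ 3.
Derive L from L₀ (diff closure).
L = (-90 + 360·x + 6462·x^2 + 14688·x^3 + 63936·x^4 + 31104·x^6) + (36 + 294·x + 324·x^2 + 3198·x^3 + 13680·x^4 + 46080·x^5 + 3888·x^6 + 31104·x^7)·Dx + (-5 - 16·x - 160·x^2 + 96·x^3 - 555·x^4 + 2304·x^5 + 4896·x^6 + 1296·x^7 + 5184·x^8)·Dx^2  (order 2).
h: a_k = 13, 10, -81, 116, 1297, 1086, -5661, 9320, 105093, …
ICs: h(0) = 13, h′(0) = 10.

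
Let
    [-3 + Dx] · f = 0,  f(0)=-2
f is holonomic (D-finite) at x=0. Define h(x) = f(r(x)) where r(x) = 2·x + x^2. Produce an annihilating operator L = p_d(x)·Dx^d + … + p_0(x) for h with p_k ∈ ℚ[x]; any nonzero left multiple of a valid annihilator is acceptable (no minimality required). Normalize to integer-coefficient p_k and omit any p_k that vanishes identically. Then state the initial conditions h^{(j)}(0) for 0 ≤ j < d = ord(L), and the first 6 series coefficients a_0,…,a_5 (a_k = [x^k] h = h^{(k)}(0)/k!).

f: a_k = -2, -6, -9, -9, -27/4, -81/20, …
L₀ from L_f via x↦r, Dx↦r'^{-1}Dx.
L = (-6 - 6·x) + Dx  (order 1).
h: a_k = -2, -12, -42, -108, -225, -1998/5, …
ICs: h(0) = -2.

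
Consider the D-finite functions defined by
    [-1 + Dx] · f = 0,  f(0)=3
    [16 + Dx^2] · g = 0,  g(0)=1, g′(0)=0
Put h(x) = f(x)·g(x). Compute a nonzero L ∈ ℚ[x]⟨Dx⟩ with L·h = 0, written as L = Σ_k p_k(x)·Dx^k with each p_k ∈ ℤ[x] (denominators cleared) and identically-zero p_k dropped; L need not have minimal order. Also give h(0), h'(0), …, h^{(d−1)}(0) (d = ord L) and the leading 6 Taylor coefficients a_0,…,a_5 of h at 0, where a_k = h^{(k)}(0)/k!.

f: a_k = 3, 3, 3/2, 1/2, 1/8, 1/40, …
g: a_k = 1, 0, -8, 0, 32/3, 0, …
Sym-product of L_f,L_g gives L₀ (≤ ord 2).
L = 17 - 2·Dx + Dx^2  (order 2).
h: a_k = 3, 3, -45/2, -47/2, 161/8, 1121/40, …
ICs: h(0) = 3, h′(0) = 3.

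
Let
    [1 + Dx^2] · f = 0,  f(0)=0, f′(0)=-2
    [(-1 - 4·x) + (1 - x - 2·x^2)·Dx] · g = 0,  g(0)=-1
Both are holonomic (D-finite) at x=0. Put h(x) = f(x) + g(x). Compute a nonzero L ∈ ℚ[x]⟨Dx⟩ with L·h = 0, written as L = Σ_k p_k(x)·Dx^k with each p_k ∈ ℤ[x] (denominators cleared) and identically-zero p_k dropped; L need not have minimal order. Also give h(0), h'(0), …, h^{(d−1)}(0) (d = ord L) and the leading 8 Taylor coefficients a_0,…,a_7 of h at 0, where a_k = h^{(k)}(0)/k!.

L = (-31 - 146·x - 133·x^2 - 184·x^3 - 20·x^4 - 16·x^5) + (7 + 3·x - 3·x^2 - 37·x^3 - 42·x^4 - 12·x^5 - 8·x^6)·Dx + (-31 - 146·x - 133·x^2 - 184·x^3 - 20·x^4 - 16·x^5)·Dx^2 + (7 + 3·x - 3·x^2 - 37·x^3 - 42·x^4 - 12·x^5 - 8·x^6)·Dx^3  (order 3).
h: a_k = -1, -3, -3, -14/3, -11, -1261/60, -43, -214199/2520, …
ICs: h(0) = -1, h′(0) = -3, h′′(0) = -6.

f: a_k = 0, -2, 0, 1/3, 0, -1/60, 0, 1/2520, …
g: a_k = -1, -1, -3, -5, -11, -21, -43, -85, …
h₀=f+g: left-lcm gives L₀, ord ≤ 3.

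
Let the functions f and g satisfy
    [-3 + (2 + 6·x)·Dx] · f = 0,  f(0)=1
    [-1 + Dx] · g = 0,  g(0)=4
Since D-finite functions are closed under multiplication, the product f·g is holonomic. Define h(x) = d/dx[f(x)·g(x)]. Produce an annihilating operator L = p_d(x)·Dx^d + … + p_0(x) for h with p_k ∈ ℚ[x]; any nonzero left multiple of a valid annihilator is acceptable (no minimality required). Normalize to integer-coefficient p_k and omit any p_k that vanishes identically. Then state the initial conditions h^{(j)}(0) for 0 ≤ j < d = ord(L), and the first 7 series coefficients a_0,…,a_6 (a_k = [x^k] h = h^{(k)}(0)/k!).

L = (7 + 60·x + 36·x^2) + (-10 - 42·x - 36·x^2)·Dx  (order 1).
h: a_k = 10, 7, 71/4, -671/24, 16157/192, -88837/384, 14933039/23040, …
ICs: h(0) = 10.

f: a_k = 1, 3/2, -9/8, 27/16, -405/128, 1701/256, -15309/1024, …
g: a_k = 4, 4, 2, 2/3, 1/6, 1/30, 1/180, …
h₀=f·g: eliminate ⇒ L₀, order ≤ 1·1.
Derive L from L₀ (diff closure).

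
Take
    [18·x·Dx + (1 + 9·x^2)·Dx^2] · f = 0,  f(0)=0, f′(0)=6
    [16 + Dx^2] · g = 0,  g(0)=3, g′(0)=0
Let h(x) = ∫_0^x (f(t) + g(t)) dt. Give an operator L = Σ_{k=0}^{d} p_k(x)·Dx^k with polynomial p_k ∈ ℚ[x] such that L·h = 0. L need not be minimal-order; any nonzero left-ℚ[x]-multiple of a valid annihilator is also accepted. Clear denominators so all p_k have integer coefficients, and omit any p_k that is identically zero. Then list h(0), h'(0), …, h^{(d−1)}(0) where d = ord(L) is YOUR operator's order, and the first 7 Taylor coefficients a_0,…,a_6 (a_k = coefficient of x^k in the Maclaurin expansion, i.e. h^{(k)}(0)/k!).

L = (-13248·x + 181440·x^3 + 186624·x^5)·Dx^2 + (-16 + 6048·x^2 + 66096·x^4 + 93312·x^6)·Dx^3 + (-828·x + 11340·x^3 + 11664·x^5)·Dx^4 + (-1 + 378·x^2 + 4131·x^4 + 5832·x^6)·Dx^5  (order 5).
h: a_k = 0, 3, 3, -8, -9/2, 32/5, 81/5, …
ICs: h(0) = 0, h′(0) = 3, h′′(0) = 6, h′′′(0) = -48, h′′′′(0) = -108.

f: a_k = 0, 6, 0, -18, 0, 486/5, 0, …
g: a_k = 3, 0, -24, 0, 32, 0, -256/15, …
Weyl lclm of L_f,L_g ⇒ L₀ (ord ≤ 4).
h=∫h₀ ⇒ L = L₀·Dx.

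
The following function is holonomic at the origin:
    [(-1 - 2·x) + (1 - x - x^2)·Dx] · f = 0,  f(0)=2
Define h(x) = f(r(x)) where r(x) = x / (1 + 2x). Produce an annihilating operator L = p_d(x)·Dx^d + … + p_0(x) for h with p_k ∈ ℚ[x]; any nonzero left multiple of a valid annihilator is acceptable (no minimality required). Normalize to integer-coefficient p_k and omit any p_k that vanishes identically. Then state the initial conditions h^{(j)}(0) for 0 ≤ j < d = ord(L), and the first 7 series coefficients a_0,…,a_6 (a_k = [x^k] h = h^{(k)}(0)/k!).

f: a_k = 2, 2, 4, 6, 10, 16, 26, …
Change of var in L_f (x↦r) gives L₀.
L = (-1 - 4·x) + (1 + 5·x + 7·x^2 + 2·x^3)·Dx  (order 1).
h: a_k = 2, 2, 0, -2, 6, -16, 42, …
ICs: h(0) = 2.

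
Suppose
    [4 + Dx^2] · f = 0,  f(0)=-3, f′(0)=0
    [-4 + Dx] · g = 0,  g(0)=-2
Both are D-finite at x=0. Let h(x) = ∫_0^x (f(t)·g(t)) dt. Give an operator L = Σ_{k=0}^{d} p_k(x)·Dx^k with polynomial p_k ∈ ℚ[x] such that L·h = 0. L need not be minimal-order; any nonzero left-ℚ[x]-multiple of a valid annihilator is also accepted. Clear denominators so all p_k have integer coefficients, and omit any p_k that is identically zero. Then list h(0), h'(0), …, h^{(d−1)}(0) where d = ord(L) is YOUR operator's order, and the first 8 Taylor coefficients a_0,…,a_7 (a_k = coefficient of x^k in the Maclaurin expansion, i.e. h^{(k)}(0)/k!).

L = 20·Dx - 8·Dx^2 + Dx^3  (order 3).
h: a_k = 0, 6, 12, 12, 4, -28/5, -152/15, -312/35, …
ICs: h(0) = 0, h′(0) = 6, h′′(0) = 24.

f: a_k = -3, 0, 6, 0, -2, 0, 4/15, 0, …
g: a_k = -2, -8, -16, -64/3, -64/3, -256/15, -512/45, -2048/315, …
Product ⇒ symmetric product L₀, ord ≤ 2.
Integrate: L := L₀·Dx.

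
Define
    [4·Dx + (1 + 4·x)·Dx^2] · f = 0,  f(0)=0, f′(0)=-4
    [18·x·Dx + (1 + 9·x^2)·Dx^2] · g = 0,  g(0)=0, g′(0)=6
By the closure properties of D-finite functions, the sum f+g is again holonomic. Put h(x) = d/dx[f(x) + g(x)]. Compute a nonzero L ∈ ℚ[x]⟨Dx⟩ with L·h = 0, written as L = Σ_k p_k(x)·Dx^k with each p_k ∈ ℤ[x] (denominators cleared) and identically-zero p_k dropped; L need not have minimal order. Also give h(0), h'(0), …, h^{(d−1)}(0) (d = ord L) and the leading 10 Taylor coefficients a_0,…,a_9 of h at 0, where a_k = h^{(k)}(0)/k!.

f: a_k = 0, -4, 8, -64/3, 64, -1024/5, 2048/3, -16384/7, 8192, -262144/9, …
g: a_k = 0, 6, 0, -18, 0, 486/5, 0, -4374/7, 0, 4374, …
f+g: L₀ = lclm(L_f,L_g), ord ≤ 2+2.
h=h₀': d/dx-closure on L₀ ⇒ L.
L = (-36 - 432·x + 972·x^2 + 1296·x^3) + (-25 - 72·x - 189·x^2 + 1944·x^3 + 2592·x^4)·Dx + (-2 + x + 36·x^2 + 81·x^3 + 486·x^4 + 648·x^5)·Dx^2  (order 2).
h: a_k = 2, 16, -118, 256, -538, 4096, -20758, 65536, -222778, 1048576, …
ICs: h(0) = 2, h′(0) = 16.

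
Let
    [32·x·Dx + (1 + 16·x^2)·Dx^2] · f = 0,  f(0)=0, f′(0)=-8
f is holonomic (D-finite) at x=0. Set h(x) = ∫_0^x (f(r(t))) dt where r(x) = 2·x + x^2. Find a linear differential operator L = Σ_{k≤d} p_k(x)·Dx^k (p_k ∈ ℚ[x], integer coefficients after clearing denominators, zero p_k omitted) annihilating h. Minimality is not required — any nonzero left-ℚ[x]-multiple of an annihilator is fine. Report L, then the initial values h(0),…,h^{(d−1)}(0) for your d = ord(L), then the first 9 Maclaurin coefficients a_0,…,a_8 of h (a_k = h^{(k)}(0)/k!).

L = (-1 + 128·x + 256·x^2 + 192·x^3 + 48·x^4)·Dx^2 + (1 + x + 64·x^2 + 128·x^3 + 80·x^4 + 16·x^5)·Dx^3  (order 3).
h: a_k = 0, 0, -8, -8/3, 256/3, 512/5, -32128/15, -98176/21, 495616/7, …
ICs: h(0) = 0, h′(0) = 0, h′′(0) = -16.

f: a_k = 0, -8, 0, 128/3, 0, -2048/5, 0, 32768/7, 0, …
Change of var in L_f (x↦r) gives L₀.
h=∫₀ˣh₀: take L = L₀·Dx.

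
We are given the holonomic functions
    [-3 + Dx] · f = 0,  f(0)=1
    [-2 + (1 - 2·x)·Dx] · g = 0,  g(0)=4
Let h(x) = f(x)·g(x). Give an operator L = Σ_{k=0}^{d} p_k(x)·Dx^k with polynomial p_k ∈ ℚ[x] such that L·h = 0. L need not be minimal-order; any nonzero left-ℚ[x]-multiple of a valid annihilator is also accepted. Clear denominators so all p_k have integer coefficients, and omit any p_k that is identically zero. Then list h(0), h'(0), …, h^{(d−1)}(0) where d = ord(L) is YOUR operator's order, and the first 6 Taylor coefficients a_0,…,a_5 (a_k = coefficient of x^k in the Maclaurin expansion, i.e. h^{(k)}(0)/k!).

L = (5 - 6·x) + (-1 + 2·x)·Dx  (order 1).
h: a_k = 4, 20, 58, 134, 563/2, 5711/10, …
ICs: h(0) = 4.

f: a_k = 1, 3, 9/2, 9/2, 27/8, 81/40, …
g: a_k = 4, 8, 16, 32, 64, 128, …
L₀ := L_f ⊗_s L_g (sym. prod.), ord ≤ 1.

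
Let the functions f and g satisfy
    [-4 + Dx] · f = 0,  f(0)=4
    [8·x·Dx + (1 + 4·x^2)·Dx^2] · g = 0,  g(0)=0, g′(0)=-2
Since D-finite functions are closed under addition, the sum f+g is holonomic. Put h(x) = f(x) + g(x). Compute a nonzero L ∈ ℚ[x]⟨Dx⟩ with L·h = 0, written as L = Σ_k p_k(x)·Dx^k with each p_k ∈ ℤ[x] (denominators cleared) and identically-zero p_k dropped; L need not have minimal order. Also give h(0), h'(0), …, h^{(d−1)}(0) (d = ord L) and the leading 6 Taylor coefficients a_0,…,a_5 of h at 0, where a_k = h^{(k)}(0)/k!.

f: a_k = 4, 16, 32, 128/3, 128/3, 512/15, …
g: a_k = 0, -2, 0, 8/3, 0, -32/5, …
Weyl lclm of L_f,L_g ⇒ L₀ (ord ≤ 3).
L = (8 - 32·x - 96·x^2 - 128·x^3)·Dx + (-6 - 8·x^2 - 64·x^4)·Dx^2 + (1 + 2·x + 8·x^2 + 8·x^3 + 16·x^4)·Dx^3  (order 3).
h: a_k = 4, 14, 32, 136/3, 128/3, 416/15, …
ICs: h(0) = 4, h′(0) = 14, h′′(0) = 64.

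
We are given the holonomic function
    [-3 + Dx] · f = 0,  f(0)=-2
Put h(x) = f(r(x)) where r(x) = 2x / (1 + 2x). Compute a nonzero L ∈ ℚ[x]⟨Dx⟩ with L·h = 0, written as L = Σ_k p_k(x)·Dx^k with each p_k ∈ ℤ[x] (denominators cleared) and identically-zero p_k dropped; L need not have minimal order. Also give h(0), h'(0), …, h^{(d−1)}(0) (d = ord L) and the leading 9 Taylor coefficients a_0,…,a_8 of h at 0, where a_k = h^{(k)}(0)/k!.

L = -6 + (1 + 4·x + 4·x^2)·Dx  (order 1).
h: a_k = -2, -12, -12, 24, -12, -168/5, 552/5, -6576/35, 6492/35, …
ICs: h(0) = -2.

f: a_k = -2, -6, -9, -9, -27/4, -81/20, -81/40, -243/280, -729/2240, …
Substitute x→r, Dx→(1/r')Dx; clear ⇒ L₀.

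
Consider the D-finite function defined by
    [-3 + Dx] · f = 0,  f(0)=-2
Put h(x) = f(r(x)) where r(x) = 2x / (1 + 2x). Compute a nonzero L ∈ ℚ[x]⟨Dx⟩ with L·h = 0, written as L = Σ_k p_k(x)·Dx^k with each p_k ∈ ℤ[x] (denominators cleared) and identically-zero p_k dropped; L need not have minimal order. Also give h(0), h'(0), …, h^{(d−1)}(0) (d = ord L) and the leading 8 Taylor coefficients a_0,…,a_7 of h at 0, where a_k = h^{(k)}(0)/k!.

f: a_k = -2, -6, -9, -9, -27/4, -81/20, -81/40, -243/280, …
f∘r: x↦r, Dx↦Dx/r' in L_f ⇒ L₀.
L = -6 + (1 + 4·x + 4·x^2)·Dx  (order 1).
h: a_k = -2, -12, -12, 24, -12, -168/5, 552/5, -6576/35, …
ICs: h(0) = -2.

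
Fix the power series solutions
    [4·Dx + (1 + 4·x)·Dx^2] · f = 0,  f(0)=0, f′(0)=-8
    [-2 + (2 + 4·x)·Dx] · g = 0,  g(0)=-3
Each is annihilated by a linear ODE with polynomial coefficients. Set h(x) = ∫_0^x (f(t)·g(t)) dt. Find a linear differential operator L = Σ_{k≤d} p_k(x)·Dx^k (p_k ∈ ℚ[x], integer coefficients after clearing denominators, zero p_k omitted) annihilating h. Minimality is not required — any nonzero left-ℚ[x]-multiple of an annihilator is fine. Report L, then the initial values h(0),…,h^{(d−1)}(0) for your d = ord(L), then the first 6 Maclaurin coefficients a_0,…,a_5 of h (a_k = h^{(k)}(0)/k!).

f: a_k = 0, -8, 16, -128/3, 128, -2048/5, …
g: a_k = -3, -3, 3/2, -3/2, 15/8, -21/8, …
f·g: L₀ = L_f ⊗_s L_g, ord ≤ 2·1.
Integrate: L := L₀·Dx.
L = (-1 + 4·x)·Dx + (2 + 4·x)·Dx^2 + (1 + 8·x + 20·x^2 + 16·x^3)·Dx^3  (order 3).
h: a_k = 0, 0, 12, -8, 17, -44, …
ICs: h(0) = 0, h′(0) = 0, h′′(0) = 24.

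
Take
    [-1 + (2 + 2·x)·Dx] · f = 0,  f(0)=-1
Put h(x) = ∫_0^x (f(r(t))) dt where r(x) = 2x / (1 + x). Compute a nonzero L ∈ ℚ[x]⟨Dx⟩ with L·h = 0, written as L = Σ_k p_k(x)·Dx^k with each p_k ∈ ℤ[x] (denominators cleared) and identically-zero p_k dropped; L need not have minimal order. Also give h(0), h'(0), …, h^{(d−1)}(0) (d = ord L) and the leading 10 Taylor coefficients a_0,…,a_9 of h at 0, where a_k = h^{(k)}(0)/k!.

L = -Dx + (1 + 4·x + 3·x^2)·Dx^2  (order 2).
h: a_k = 0, -1, -1/2, 1/2, -5/8, 37/40, -25/16, 327/112, -753/128, 1605/128, …
ICs: h(0) = 0, h′(0) = -1.

f: a_k = -1, -1/2, 1/8, -1/16, 5/128, -7/256, 21/1024, -33/2048, 429/32768, -715/65536, …
f∘r: x↦r, Dx↦Dx/r' in L_f ⇒ L₀.
∫: right-multiply L₀ by Dx.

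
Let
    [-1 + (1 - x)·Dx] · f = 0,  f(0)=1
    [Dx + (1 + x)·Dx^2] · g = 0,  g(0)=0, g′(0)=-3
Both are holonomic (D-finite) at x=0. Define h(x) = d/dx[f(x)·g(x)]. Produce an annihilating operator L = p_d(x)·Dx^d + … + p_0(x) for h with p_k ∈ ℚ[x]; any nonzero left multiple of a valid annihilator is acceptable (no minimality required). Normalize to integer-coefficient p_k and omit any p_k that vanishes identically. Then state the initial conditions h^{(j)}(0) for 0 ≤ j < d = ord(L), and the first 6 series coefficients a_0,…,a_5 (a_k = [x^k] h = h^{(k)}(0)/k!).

L = 4 + (1 + 5·x)·Dx + (-1 + x^2)·Dx^2  (order 2).
h: a_k = -3, -3, -15/2, -7, -47/4, -111/10, …
ICs: h(0) = -3, h′(0) = -3.

f: a_k = 1, 1, 1, 1, 1, 1, …
g: a_k = 0, -3, 3/2, -1, 3/4, -3/5, …
L₀ := L_f ⊗_s L_g (sym. prod.), ord ≤ 2.
Differentiate: ansatz ord ≤ ord L₀ ⇒ L.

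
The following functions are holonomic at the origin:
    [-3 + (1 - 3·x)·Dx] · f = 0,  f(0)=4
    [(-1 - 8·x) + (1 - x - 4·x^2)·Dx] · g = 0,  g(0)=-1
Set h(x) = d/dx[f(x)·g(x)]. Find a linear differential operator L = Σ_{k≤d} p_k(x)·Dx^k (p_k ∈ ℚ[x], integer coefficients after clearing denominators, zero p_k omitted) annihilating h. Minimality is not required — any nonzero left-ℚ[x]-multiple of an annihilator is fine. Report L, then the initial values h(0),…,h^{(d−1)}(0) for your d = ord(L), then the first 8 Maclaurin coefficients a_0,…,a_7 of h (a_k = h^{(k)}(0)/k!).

f: a_k = 4, 12, 36, 108, 324, 972, 2916, 8748, …
g: a_k = -1, -1, -5, -9, -29, -65, -181, -441, …
Product ⇒ symmetric product L₀, ord ≤ 1.
Derive L from L₀ (diff closure).
L = (17 - 24·x - 141·x^2 - 96·x^3 + 864·x^4) + (-2 + 7·x + 24·x^2 - 95·x^3 - 30·x^4 + 216·x^5)·Dx  (order 1).
h: a_k = -16, -136, -720, -3344, -13840, -54168, -201936, -729632, …
ICs: h(0) = -16.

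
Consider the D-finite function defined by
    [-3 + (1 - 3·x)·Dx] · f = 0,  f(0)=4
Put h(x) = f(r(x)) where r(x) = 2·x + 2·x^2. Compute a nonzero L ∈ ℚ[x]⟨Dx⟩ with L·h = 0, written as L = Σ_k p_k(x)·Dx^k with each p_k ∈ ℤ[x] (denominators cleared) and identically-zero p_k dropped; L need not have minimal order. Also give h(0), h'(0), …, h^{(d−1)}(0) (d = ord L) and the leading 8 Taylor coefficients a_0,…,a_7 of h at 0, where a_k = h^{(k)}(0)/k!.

L = (6 + 12·x) + (-1 + 6·x + 6·x^2)·Dx  (order 1).
h: a_k = 4, 24, 168, 1152, 7920, 54432, 374112, 2571264, …
ICs: h(0) = 4.

f: a_k = 4, 12, 36, 108, 324, 972, 2916, 8748, …
h₀=f(r): pull back L_f along r ⇒ L₀.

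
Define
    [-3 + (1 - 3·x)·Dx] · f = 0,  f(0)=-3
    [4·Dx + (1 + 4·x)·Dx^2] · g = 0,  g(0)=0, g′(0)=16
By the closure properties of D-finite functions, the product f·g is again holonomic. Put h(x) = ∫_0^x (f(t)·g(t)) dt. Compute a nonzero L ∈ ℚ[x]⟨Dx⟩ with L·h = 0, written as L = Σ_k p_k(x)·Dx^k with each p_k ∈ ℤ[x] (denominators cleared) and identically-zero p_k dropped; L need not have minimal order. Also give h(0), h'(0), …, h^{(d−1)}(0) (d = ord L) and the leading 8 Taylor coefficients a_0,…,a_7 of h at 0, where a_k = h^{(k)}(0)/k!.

f: a_k = -3, -9, -27, -81, -243, -729, -2187, -6561, …
g: a_k = 0, 16, -32, 256/3, -256, 4096/5, -8192/3, 65536/7, …
L₀ := L_f ⊗_s L_g (sym. prod.), ord ≤ 2.
∫: right-multiply L₀ by Dx.
L = 12·Dx + (2 + 36·x)·Dx^2 + (-1 - x + 12·x^2)·Dx^3  (order 3).
h: a_k = 0, 0, -24, -16, -100, -432/5, -3128/5, -2192/5, …
ICs: h(0) = 0, h′(0) = 0, h′′(0) = -48.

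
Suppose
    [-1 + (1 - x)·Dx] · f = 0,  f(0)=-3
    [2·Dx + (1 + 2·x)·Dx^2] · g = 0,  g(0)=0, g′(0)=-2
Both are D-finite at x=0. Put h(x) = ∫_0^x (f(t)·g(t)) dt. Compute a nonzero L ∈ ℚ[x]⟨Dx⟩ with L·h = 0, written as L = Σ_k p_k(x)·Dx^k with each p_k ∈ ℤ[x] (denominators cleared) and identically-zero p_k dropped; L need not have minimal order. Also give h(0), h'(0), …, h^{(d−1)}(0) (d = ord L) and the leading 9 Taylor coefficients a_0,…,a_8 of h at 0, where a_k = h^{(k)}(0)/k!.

L = 2·Dx + 6·x·Dx^2 + (-1 - x + 2·x^2)·Dx^3  (order 3).
h: a_k = 0, 0, 3, 0, 2, -4/5, 38/15, -12/5, 333/70, …
ICs: h(0) = 0, h′(0) = 0, h′′(0) = 6.

f: a_k = -3, -3, -3, -3, -3, -3, -3, -3, -3, …
g: a_k = 0, -2, 2, -8/3, 4, -32/5, 32/3, -128/7, 32, …
Product ⇒ symmetric product L₀, ord ≤ 2.
Integrate: L := L₀·Dx.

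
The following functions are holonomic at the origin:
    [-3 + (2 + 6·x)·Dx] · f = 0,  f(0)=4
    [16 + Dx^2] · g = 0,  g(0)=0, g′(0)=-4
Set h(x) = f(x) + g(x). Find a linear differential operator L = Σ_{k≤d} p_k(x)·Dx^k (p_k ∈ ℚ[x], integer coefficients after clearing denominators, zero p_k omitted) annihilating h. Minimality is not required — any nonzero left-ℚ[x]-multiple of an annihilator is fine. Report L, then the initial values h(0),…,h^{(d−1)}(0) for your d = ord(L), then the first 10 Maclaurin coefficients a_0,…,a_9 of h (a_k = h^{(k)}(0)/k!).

f: a_k = 4, 6, -9/2, 27/4, -405/32, 1701/64, -15309/256, 72171/512, -2814669/8192, 14073345/16384, …
g: a_k = 0, -4, 0, 32/3, 0, -128/15, 0, 1024/315, 0, -2048/2835, …
h₀=f+g: left-lcm gives L₀, ord ≤ 3.
L = (-4368 - 18432·x - 27648·x^2) + (1760 + 17568·x + 55296·x^2 + 55296·x^3)·Dx + (-273 - 1152·x - 1728·x^2)·Dx^2 + (110 + 1098·x + 3456·x^2 + 3456·x^3)·Dx^3  (order 3).
h: a_k = 4, 2, -9/2, 209/12, -405/32, 17323/960, -15309/256, 23258153/161280, -2814669/8192, 39864378643/46448640, …
ICs: h(0) = 4, h′(0) = 2, h′′(0) = -9.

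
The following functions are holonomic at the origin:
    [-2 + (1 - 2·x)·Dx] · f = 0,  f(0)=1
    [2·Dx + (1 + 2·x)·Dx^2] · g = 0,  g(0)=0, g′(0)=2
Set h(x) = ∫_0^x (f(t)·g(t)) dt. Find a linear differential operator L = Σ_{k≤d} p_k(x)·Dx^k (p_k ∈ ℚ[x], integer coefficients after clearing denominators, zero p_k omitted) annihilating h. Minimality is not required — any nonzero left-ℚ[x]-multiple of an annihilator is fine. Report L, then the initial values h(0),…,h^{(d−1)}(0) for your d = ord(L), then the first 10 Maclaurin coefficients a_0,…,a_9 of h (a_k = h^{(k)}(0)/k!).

f: a_k = 1, 2, 4, 8, 16, 32, 64, 128, 256, 512, …
g: a_k = 0, 2, -2, 8/3, -4, 32/5, -32/3, 128/7, -32, 512/9, …
Sym-product of L_f,L_g gives L₀ (≤ ord 2).
h=∫h₀ ⇒ L = L₀·Dx.
L = 4·Dx + (2 + 12·x)·Dx^2 + (-1 + 4·x^2)·Dx^3  (order 3).
h: a_k = 0, 0, 1, 2/3, 5/3, 28/15, 188/45, 592/105, 1276/105, 17056/945, …
ICs: h(0) = 0, h′(0) = 0, h′′(0) = 2.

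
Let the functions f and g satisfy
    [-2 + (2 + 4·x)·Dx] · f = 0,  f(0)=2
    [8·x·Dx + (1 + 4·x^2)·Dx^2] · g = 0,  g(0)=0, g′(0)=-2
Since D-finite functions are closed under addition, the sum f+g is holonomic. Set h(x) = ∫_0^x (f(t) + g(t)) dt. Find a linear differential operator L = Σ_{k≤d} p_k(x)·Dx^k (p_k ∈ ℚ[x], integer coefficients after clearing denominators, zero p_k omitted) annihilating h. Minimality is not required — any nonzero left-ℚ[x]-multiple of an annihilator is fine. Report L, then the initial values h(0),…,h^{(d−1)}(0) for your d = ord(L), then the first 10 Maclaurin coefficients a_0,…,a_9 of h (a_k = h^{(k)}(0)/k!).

f: a_k = 2, 2, -1, 1, -5/4, 7/4, -21/8, 33/8, -429/64, 715/64, …
g: a_k = 0, -2, 0, 8/3, 0, -32/5, 0, 128/7, 0, -512/9, …
L₀ := lclm(L_f,L_g); ord L₀ ≤ 1+2.
Integrate: L := L₀·Dx.
L = (-8 - 40·x + 96·x^2 + 96·x^3)·Dx^2 + (-11 - 32·x + 40·x^2 + 384·x^3 + 336·x^4)·Dx^3 + (-1 + 6·x + 24·x^2 + 48·x^3 + 112·x^4 + 96·x^5)·Dx^4  (order 4).
h: a_k = 0, 2, 0, -1/3, 11/12, -1/4, -31/40, -3/8, 1255/448, -143/192, …
ICs: h(0) = 0, h′(0) = 2, h′′(0) = 0, h′′′(0) = -2.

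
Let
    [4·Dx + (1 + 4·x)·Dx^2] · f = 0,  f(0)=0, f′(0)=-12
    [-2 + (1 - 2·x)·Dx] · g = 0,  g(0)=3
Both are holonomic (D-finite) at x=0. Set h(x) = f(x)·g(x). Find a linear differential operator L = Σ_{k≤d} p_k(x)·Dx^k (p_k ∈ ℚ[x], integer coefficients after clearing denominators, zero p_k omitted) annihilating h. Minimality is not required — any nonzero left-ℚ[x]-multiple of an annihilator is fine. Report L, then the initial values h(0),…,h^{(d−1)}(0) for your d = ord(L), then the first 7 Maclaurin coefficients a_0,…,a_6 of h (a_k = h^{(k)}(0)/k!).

L = 8 + 24·x·Dx + (-1 - 2·x + 8·x^2)·Dx^2  (order 2).
h: a_k = 0, -36, 0, -192, 192, -7296/5, 16128/5, …
ICs: h(0) = 0, h′(0) = -36.

f: a_k = 0, -12, 24, -64, 192, -3072/5, 2048, …
g: a_k = 3, 6, 12, 24, 48, 96, 192, …
L₀ := L_f ⊗_s L_g (sym. prod.), ord ≤ 2.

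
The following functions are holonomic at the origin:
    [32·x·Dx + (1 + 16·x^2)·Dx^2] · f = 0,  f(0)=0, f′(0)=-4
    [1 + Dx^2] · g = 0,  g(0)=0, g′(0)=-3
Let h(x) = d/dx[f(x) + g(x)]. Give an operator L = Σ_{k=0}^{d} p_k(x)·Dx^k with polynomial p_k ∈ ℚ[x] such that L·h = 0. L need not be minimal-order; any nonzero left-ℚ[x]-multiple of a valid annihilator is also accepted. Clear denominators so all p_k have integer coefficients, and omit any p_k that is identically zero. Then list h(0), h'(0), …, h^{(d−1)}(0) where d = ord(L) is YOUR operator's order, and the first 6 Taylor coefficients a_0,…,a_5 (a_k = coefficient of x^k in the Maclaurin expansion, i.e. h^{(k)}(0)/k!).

L = (-6112·x + 99328·x^3 + 8192·x^5) + (-31 + 1072·x^2 + 25344·x^4 + 4096·x^6)·Dx + (-6112·x + 99328·x^3 + 8192·x^5)·Dx^2 + (-31 + 1072·x^2 + 25344·x^4 + 4096·x^6)·Dx^3  (order 3).
h: a_k = -7, 0, 131/2, 0, -8193/8, 0, …
ICs: h(0) = -7, h′(0) = 0, h′′(0) = 131.

f: a_k = 0, -4, 0, 64/3, 0, -1024/5, …
g: a_k = 0, -3, 0, 1/2, 0, -1/40, …
L₀ := lclm(L_f,L_g); ord L₀ ≤ 2+2.
Derive L from L₀ (diff closure).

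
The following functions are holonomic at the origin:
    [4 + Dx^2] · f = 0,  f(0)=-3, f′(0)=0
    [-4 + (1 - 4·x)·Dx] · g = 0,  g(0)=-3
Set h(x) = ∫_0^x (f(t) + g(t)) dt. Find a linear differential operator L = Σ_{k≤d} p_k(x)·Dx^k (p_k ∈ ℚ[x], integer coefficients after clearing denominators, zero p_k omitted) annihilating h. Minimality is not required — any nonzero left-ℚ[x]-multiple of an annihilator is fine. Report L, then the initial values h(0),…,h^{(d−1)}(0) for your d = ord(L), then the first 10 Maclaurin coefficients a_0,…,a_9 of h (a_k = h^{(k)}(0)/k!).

f: a_k = -3, 0, 6, 0, -2, 0, 4/15, 0, -2/105, 0, …
g: a_k = -3, -12, -48, -192, -768, -3072, -12288, -49152, -196608, -786432, …
f+g: L₀ = lclm(L_f,L_g), ord ≤ 2+1.
∫: right-multiply L₀ by Dx.
L = (-400 + 128·x - 256·x^2)·Dx + (36 - 176·x + 192·x^2 - 256·x^3)·Dx^2 + (-100 + 32·x - 64·x^2)·Dx^3 + (9 - 44·x + 48·x^2 - 64·x^3)·Dx^4  (order 4).
h: a_k = 0, -6, -6, -14, -48, -154, -512, -184316/105, -6144, -20643842/945, …
ICs: h(0) = 0, h′(0) = -6, h′′(0) = -12, h′′′(0) = -84.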